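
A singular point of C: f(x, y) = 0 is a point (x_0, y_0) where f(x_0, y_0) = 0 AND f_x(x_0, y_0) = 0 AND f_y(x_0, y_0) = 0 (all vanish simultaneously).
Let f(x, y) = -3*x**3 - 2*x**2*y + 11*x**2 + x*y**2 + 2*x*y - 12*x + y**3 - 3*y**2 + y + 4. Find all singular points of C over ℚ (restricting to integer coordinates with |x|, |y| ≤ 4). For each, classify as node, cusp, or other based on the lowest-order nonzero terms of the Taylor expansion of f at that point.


Singular points: {(1, 1)}; classification: cusp.

Compute partial derivatives:
  f_x = -9*x**2 - 4*x*y + 22*x + y**2 + 2*y - 12.
  f_y = -2*x**2 + 2*x*y + 2*x + 3*y**2 - 6*y + 1.
Scan x_0 ∈ {−4, ..., 4}. For each x_0, f_y(x_0, y) is a polynomial in y; find its integer roots y ∈ {−4, ..., 4}, then test f_x and f at those candidates.
  x = -4: f_y(-4, y) = 3*y**2 - 14*y - 39; no integer root y with |y| ≤ 4.
  x = -3: f_y(-3, y) = 3*y**2 - 12*y - 23; no integer root y with |y| ≤ 4.
  x = -2: f_y(-2, y) = 3*y**2 - 10*y - 11; no integer root y with |y| ≤ 4.
  x = -1: f_y(-1, y) = 3*y**2 - 8*y - 3; vanishes at y ∈ {3}. (-1, 3): f_x = -16 ≠ 0.
  x = 0: f_y(0, y) = 3*y**2 - 6*y + 1; no integer root y with |y| ≤ 4.
  x = 1: f_y(1, y) = 3*y**2 - 4*y + 1; vanishes at y ∈ {1}. (1, 1): f_x = 0, f = 0 — SINGULAR.
  x = 2: f_y(2, y) = 3*y**2 - 2*y - 3; no integer root y with |y| ≤ 4.
  x = 3: f_y(3, y) = 3*y**2 - 11; no integer root y with |y| ≤ 4.
  x = 4: f_y(4, y) = 3*y**2 + 2*y - 23; no integer root y with |y| ≤ 4.
Only singular point on the grid: (1, 1).
Classify: substitute x = 1 + u, y = 1 + v and expand: f = -3*u**3 - 2*u**2*v + u*v**2 + v**3 + v**2.
No constant or linear terms (consistent with a singular point). Quadratic part: v**2. Cubic part: -3*u**3 - 2*u**2*v + u*v**2 + v**3.
The quadratic part v**2 is a perfect square, so there is a single (double) tangent line v = 0, i.e. y = 1. Restricting the cubic part to that line (v = 0) leaves -3*u**3 ≠ 0, so f is not divisible by v and the branch is v² ≈ 3*u**3 to lowest order — this is a cusp.
Classification: cusp.


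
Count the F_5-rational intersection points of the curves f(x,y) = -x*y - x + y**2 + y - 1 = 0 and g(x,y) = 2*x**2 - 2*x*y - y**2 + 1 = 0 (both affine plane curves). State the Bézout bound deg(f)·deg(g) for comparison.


Common zeros: {(4, 3)}; count = 1; Bézout bound = 4.

deg(f) = 2, deg(g) = 2, so Bézout bound = 4.
Scan x ∈ F_5. For each x, list the y ∈ F_5 with f(x, y) ≡ 0 and those with g(x, y) ≡ 0 (mod 5); the common zeros in that column are the intersection.
  x = 0: f ≡ 0 at y ∈ {2}; g ≡ 0 at y ∈ {1, 4}; common: ∅.
  x = 1: f ≡ 0 at y ∈ ∅; g ≡ 0 at y ∈ {1, 2}; common: ∅.
  x = 2: f ≡ 0 at y ∈ ∅; g ≡ 0 at y ∈ ∅; common: ∅.
  x = 3: f ≡ 0 at y ∈ {1}; g ≡ 0 at y ∈ ∅; common: ∅.
  x = 4: f ≡ 0 at y ∈ {0, 3}; g ≡ 0 at y ∈ {3, 4}; common: {3}.
Collecting: common zeros = {(4, 3)}, so the count is 1.
Comparison with the Bézout bound: 1 ≤ 4 = deg(f)·deg(g), as expected for curves with no common component (the affine F_5-count falls short of the bound because intersections may lie at infinity, over extension fields, or carry multiplicity).


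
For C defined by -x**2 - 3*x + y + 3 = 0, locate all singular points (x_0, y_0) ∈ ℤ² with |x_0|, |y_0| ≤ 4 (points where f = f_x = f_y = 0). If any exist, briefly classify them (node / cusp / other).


No singular points in the scanned grid; C is smooth there.

Compute partial derivatives:
  f_x = -2*x - 3.
  f_y = 1.
f_y = 1 is a nonzero constant, so f_y never vanishes: no point (x, y) can satisfy f = f_x = f_y = 0. In particular no (x, y) ∈ {−4, ..., 4}² is singular; the curve is smooth.


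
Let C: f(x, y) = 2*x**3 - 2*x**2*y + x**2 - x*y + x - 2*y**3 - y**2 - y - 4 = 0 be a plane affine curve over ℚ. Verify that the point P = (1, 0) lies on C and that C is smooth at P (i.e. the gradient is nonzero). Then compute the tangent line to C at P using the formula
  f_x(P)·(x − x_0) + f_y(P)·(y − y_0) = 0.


Tangent line at P: 9*x - 4*y - 9 = 0.

Step 1: f(1, 0) = 0, so P lies on C.
Step 2: partial derivatives
  f_x(x, y) = 6*x**2 - 4*x*y + 2*x - y + 1, f_y(x, y) = -2*x**2 - x - 6*y**2 - 2*y - 1.
  f_x(P) = 9, f_y(P) = -4 (gradient nonzero, so P is smooth).
Step 3: tangent line at P: 9·(x − 1) + -4·(y − 0) = 0.
Expanding: 9*x - 4*y - 9 = 0.


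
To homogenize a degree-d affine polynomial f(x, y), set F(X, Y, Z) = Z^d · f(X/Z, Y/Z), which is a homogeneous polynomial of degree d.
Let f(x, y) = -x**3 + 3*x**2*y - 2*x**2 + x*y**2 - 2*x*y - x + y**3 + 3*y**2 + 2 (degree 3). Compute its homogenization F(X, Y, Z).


F(X, Y, Z) = -X**3 + 3*X**2*Y - 2*X**2*Z + X*Y**2 - 2*X*Y*Z - X*Z**2 + Y**3 + 3*Y**2*Z + 2*Z**3

deg(f) = 3.
Substitute x = X/Z, y = Y/Z into f, then multiply by Z^3.
  monomial -1·x^3·y^0 ↦ -1·X^3·Y^0·Z^0.
  monomial 3·x^2·y^1 ↦ 3·X^2·Y^1·Z^0.
  monomial -2·x^2·y^0 ↦ -2·X^2·Y^0·Z^1.
  monomial 1·x^1·y^2 ↦ 1·X^1·Y^2·Z^0.
  monomial -2·x^1·y^1 ↦ -2·X^1·Y^1·Z^1.
  monomial -1·x^1·y^0 ↦ -1·X^1·Y^0·Z^2.
  monomial 1·x^0·y^3 ↦ 1·X^0·Y^3·Z^0.
  monomial 3·x^0·y^2 ↦ 3·X^0·Y^2·Z^1.
  monomial 2·x^0·y^0 ↦ 2·X^0·Y^0·Z^3.
Collecting: F(X, Y, Z) = -X**3 + 3*X**2*Y - 2*X**2*Z + X*Y**2 - 2*X*Y*Z - X*Z**2 + Y**3 + 3*Y**2*Z + 2*Z**3.


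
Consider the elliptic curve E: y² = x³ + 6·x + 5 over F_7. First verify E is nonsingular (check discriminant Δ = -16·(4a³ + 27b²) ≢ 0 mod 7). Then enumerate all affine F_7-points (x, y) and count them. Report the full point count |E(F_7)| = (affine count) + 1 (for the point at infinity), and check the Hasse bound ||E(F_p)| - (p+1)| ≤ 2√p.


Affine points = {(2, 2), (2, 5), (3, 1), (3, 6), (4, 3), (4, 4)}; affine count = 6; |E(F_7)| = 7.

Discriminant check: Δ ∝ 4a³ + 27b² = 4·6³ + 27·5² = 4·216 + 27·25 ≡ 6 (mod 7). Nonzero ⇒ E is nonsingular.
For each x ∈ F_7, compute rhs = x³ + 6·x + 5 mod 7, then count y ∈ F_7 with y² ≡ rhs.
  x = 0: rhs = 5, matching y values: none (0 points).
  x = 1: rhs = 5, matching y values: none (0 points).
  x = 2: rhs = 4, matching y values: 2, 5 (2 points).
  x = 3: rhs = 1, matching y values: 1, 6 (2 points).
  x = 4: rhs = 2, matching y values: 3, 4 (2 points).
  x = 5: rhs = 6, matching y values: none (0 points).
  x = 6: rhs = 5, matching y values: none (0 points).
Total affine count: 6.
Full point count |E(F_7)| = 6 + 1 = 7.
Hasse bound: |7 − (7+1)| = |-1| = 1 ≤ 2√7 ≈ 5.2915 ✓.


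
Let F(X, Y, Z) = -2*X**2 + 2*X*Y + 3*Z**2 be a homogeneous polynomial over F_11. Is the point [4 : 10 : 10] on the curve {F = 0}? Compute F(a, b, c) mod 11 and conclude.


F(4,10,10) ≡ 7 (mod 11); P is NOT on the curve.

Evaluate F(4, 10, 10) term-by-term (mod 11).
  -2*X**2 ↦ -2·16·1·1 = -32
  2*X*Y ↦ 2·4·10·1 = 80
  3*Z**2 ↦ 3·1·1·100 = 300
Sum: F(4, 10, 10) = (-32) + (80) + (300) = 348.
Reducing mod 11: 348 ≡ 7 (mod 11).
Since F(a, b, c) ≡ 7 ≠ 0 (mod 11), P does NOT lie on the curve.


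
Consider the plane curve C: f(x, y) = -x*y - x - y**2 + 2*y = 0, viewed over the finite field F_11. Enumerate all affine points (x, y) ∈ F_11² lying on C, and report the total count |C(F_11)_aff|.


Affine F_11-points: {(0, 0), (0, 2), (2, 3), (2, 8), (3, 5), (5, 4), (6, 1), (6, 6), (8, 7), (8, 9)}; count = 10.

For each of the 121 pairs (x, y) ∈ F_11², evaluate f(x, y) mod 11. Record the zeros.
  x = 0: [0↦0, 1↦1, 2↦0, 3↦8, 4↦3, 5↦7, 6↦9, 7↦9, 8↦7, 9↦3, 10↦8]  zeros at y ∈ {0, 2}
  x = 1: [0↦10, 1↦10, 2↦8, 3↦4, 4↦9, 5↦1, 6↦2, 7↦1, 8↦9, 9↦4, 10↦8]  zeros at y ∈ ∅
  x = 2: [0↦9, 1↦8, 2↦5, 3↦0, 4↦4, 5↦6, 6↦6, 7↦4, 8↦0, 9↦5, 10↦8]  zeros at y ∈ {3, 8}
  x = 3: [0↦8, 1↦6, 2↦2, 3↦7, 4↦10, 5↦0, 6↦10, 7↦7, 8↦2, 9↦6, 10↦8]  zeros at y ∈ {5}
  x = 4: [0↦7, 1↦4, 2↦10, 3↦3, 4↦5, 5↦5, 6↦3, 7↦10, 8↦4, 9↦7, 10↦8]  zeros at y ∈ ∅
  x = 5: [0↦6, 1↦2, 2↦7, 3↦10, 4↦0, 5↦10, 6↦7, 7↦2, 8↦6, 9↦8, 10↦8]  zeros at y ∈ {4}
  x = 6: [0↦5, 1↦0, 2↦4, 3↦6, 4↦6, 5↦4, 6↦0, 7↦5, 8↦8, 9↦9, 10↦8]  zeros at y ∈ {1, 6}
  x = 7: [0↦4, 1↦9, 2↦1, 3↦2, 4↦1, 5↦9, 6↦4, 7↦8, 8↦10, 9↦10, 10↦8]  zeros at y ∈ ∅
  x = 8: [0↦3, 1↦7, 2↦9, 3↦9, 4↦7, 5↦3, 6↦8, 7↦0, 8↦1, 9↦0, 10↦8]  zeros at y ∈ {7, 9}
  x = 9: [0↦2, 1↦5, 2↦6, 3↦5, 4↦2, 5↦8, 6↦1, 7↦3, 8↦3, 9↦1, 10↦8]  zeros at y ∈ ∅
  x = 10: [0↦1, 1↦3, 2↦3, 3↦1, 4↦8, 5↦2, 6↦5, 7↦6, 8↦5, 9↦2, 10↦8]  zeros at y ∈ ∅
Collecting zeros: affine points = {(0, 0), (0, 2), (2, 3), (2, 8), (3, 5), (5, 4), (6, 1), (6, 6), (8, 7), (8, 9)}.
Total count |C(F_11)_aff| = 10.


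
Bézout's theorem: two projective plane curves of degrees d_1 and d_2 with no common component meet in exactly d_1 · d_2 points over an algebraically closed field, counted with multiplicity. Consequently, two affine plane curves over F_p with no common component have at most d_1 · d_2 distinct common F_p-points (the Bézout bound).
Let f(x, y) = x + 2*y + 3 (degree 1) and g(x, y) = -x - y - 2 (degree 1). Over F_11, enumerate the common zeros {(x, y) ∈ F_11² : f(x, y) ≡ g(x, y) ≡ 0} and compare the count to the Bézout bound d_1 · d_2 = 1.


Common zeros: {(10, 10)}; count = 1; Bézout bound = 1.

deg(f) = 1, deg(g) = 1, so Bézout bound = 1.
Scan x ∈ F_11. For each x, list the y ∈ F_11 with f(x, y) ≡ 0 and those with g(x, y) ≡ 0 (mod 11); the common zeros in that column are the intersection.
  x = 0: f ≡ 0 at y ∈ {4}; g ≡ 0 at y ∈ {9}; common: ∅.
  x = 1: f ≡ 0 at y ∈ {9}; g ≡ 0 at y ∈ {8}; common: ∅.
  x = 2: f ≡ 0 at y ∈ {3}; g ≡ 0 at y ∈ {7}; common: ∅.
  x = 3: f ≡ 0 at y ∈ {8}; g ≡ 0 at y ∈ {6}; common: ∅.
  x = 4: f ≡ 0 at y ∈ {2}; g ≡ 0 at y ∈ {5}; common: ∅.
  x = 5: f ≡ 0 at y ∈ {7}; g ≡ 0 at y ∈ {4}; common: ∅.
  x = 6: f ≡ 0 at y ∈ {1}; g ≡ 0 at y ∈ {3}; common: ∅.
  x = 7: f ≡ 0 at y ∈ {6}; g ≡ 0 at y ∈ {2}; common: ∅.
  x = 8: f ≡ 0 at y ∈ {0}; g ≡ 0 at y ∈ {1}; common: ∅.
  x = 9: f ≡ 0 at y ∈ {5}; g ≡ 0 at y ∈ {0}; common: ∅.
  x = 10: f ≡ 0 at y ∈ {10}; g ≡ 0 at y ∈ {10}; common: {10}.
Collecting: common zeros = {(10, 10)}, so the count is 1.
Comparison with the Bézout bound: 1 ≤ 1 = deg(f)·deg(g), as expected for curves with no common component (the bound is attained).


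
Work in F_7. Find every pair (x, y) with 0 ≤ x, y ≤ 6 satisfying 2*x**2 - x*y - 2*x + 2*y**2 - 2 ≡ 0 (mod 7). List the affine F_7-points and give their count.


Affine F_7-points: {(0, 1), (0, 6), (2, 3), (2, 5), (4, 3), (4, 6), (5, 1), (5, 5)}; count = 8.

For each of the 49 pairs (x, y) ∈ F_7², evaluate f(x, y) mod 7. Record the zeros.
  x = 0: [0↦5, 1↦0, 2↦6, 3↦2, 4↦2, 5↦6, 6↦0]  zeros at y ∈ {1, 6}
  x = 1: [0↦5, 1↦6, 2↦4, 3↦6, 4↦5, 5↦1, 6↦1]  zeros at y ∈ ∅
  x = 2: [0↦2, 1↦2, 2↦6, 3↦0, 4↦5, 5↦0, 6↦6]  zeros at y ∈ {3, 5}
  x = 3: [0↦3, 1↦2, 2↦5, 3↦5, 4↦2, 5↦3, 6↦1]  zeros at y ∈ ∅
  x = 4: [0↦1, 1↦6, 2↦1, 3↦0, 4↦3, 5↦3, 6↦0]  zeros at y ∈ {3, 6}
  x = 5: [0↦3, 1↦0, 2↦1, 3↦6, 4↦1, 5↦0, 6↦3]  zeros at y ∈ {1, 5}
  x = 6: [0↦2, 1↦5, 2↦5, 3↦2, 4↦3, 5↦1, 6↦3]  zeros at y ∈ ∅
Collecting zeros: affine points = {(0, 1), (0, 6), (2, 3), (2, 5), (4, 3), (4, 6), (5, 1), (5, 5)}.
Total count |C(F_7)_aff| = 8.


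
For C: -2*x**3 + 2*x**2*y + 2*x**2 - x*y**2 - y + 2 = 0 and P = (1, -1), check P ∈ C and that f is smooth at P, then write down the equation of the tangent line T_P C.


Tangent line at P: -7*x + 3*y + 10 = 0.

Step 1: f(1, -1) = 0, so P lies on C.
Step 2: partial derivatives
  f_x(x, y) = -6*x**2 + 4*x*y + 4*x - y**2, f_y(x, y) = 2*x**2 - 2*x*y - 1.
  f_x(P) = -7, f_y(P) = 3 (gradient nonzero, so P is smooth).
Step 3: tangent line at P: -7·(x − 1) + 3·(y − -1) = 0.
Expanding: -7*x + 3*y + 10 = 0.


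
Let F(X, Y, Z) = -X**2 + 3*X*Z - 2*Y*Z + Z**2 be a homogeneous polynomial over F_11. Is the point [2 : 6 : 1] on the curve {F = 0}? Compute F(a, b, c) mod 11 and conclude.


F(2,6,1) ≡ 2 (mod 11); P is NOT on the curve.

Evaluate F(2, 6, 1) term-by-term (mod 11).
  -X**2 ↦ -1·4·1·1 = -4
  3*X*Z ↦ 3·2·1·1 = 6
  -2*Y*Z ↦ -2·1·6·1 = -12
  Z**2 ↦ 1·1·1·1 = 1
Sum: F(2, 6, 1) = (-4) + (6) + (-12) + (1) = -9.
Reducing mod 11: -9 ≡ 2 (mod 11).
Since F(a, b, c) ≡ 2 ≠ 0 (mod 11), P does NOT lie on the curve.


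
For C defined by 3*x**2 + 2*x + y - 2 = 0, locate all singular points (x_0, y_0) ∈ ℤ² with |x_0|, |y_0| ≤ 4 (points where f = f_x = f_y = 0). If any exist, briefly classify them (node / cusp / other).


No singular points in the scanned grid; C is smooth there.

Compute partial derivatives:
  f_x = 6*x + 2.
  f_y = 1.
f_y = 1 is a nonzero constant, so f_y never vanishes: no point (x, y) can satisfy f = f_x = f_y = 0. In particular no (x, y) ∈ {−4, ..., 4}² is singular; the curve is smooth.


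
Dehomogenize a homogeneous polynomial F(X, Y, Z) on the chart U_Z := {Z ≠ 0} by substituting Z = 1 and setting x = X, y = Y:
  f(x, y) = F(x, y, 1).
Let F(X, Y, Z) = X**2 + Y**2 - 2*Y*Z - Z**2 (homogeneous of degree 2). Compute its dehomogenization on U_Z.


f(x, y) = x**2 + y**2 - 2*y - 1

On U_Z we set Z = 1. Each monomial c·X^i·Y^j·Z^k in F becomes c·x^i·y^j·1^k = c·x^i·y^j.
Substituting Z = 1: F(X, Y, 1) = x**2 + y**2 - 2*y - 1.
Note: deg(f) ≤ deg(F) = 2; strict inequality happens when F is divisible by Z (lost terms).


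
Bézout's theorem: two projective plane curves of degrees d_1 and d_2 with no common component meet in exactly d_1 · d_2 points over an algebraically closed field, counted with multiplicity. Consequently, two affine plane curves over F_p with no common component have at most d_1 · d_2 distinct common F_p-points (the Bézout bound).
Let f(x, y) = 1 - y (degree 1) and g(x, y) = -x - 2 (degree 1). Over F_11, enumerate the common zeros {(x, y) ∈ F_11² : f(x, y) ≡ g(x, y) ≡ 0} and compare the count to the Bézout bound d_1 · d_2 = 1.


Common zeros: {(9, 1)}; count = 1; Bézout bound = 1.

deg(f) = 1, deg(g) = 1, so Bézout bound = 1.
Scan x ∈ F_11. For each x, list the y ∈ F_11 with f(x, y) ≡ 0 and those with g(x, y) ≡ 0 (mod 11); the common zeros in that column are the intersection.
  x = 0: f ≡ 0 at y ∈ {1}; g ≡ 0 at y ∈ ∅; common: ∅.
  x = 1: f ≡ 0 at y ∈ {1}; g ≡ 0 at y ∈ ∅; common: ∅.
  x = 2: f ≡ 0 at y ∈ {1}; g ≡ 0 at y ∈ ∅; common: ∅.
  x = 3: f ≡ 0 at y ∈ {1}; g ≡ 0 at y ∈ ∅; common: ∅.
  x = 4: f ≡ 0 at y ∈ {1}; g ≡ 0 at y ∈ ∅; common: ∅.
  x = 5: f ≡ 0 at y ∈ {1}; g ≡ 0 at y ∈ ∅; common: ∅.
  x = 6: f ≡ 0 at y ∈ {1}; g ≡ 0 at y ∈ ∅; common: ∅.
  x = 7: f ≡ 0 at y ∈ {1}; g ≡ 0 at y ∈ ∅; common: ∅.
  x = 8: f ≡ 0 at y ∈ {1}; g ≡ 0 at y ∈ ∅; common: ∅.
  x = 9: f ≡ 0 at y ∈ {1}; g ≡ 0 at y ∈ {0, 1, 2, 3, 4, 5, 6, 7, 8, 9, 10}; common: {1}.
  x = 10: f ≡ 0 at y ∈ {1}; g ≡ 0 at y ∈ ∅; common: ∅.
Collecting: common zeros = {(9, 1)}, so the count is 1.
Comparison with the Bézout bound: 1 ≤ 1 = deg(f)·deg(g), as expected for curves with no common component (the bound is attained).


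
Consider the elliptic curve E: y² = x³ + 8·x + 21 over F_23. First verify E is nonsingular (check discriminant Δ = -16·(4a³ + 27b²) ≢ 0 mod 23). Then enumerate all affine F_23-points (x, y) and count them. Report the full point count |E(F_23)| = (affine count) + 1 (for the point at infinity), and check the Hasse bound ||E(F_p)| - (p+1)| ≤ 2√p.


Affine points = {(3, 7), (3, 16), (4, 5), (4, 18), (5, 5), (5, 18), (6, 3), (6, 20), (7, 11), (7, 12), (14, 5), (14, 18), (16, 6), (16, 17), (20, 4), (20, 19), (22, 9), (22, 14)}; affine count = 18; |E(F_23)| = 19.

Discriminant check: Δ ∝ 4a³ + 27b² = 4·8³ + 27·21² = 4·512 + 27·441 ≡ 17 (mod 23). Nonzero ⇒ E is nonsingular.
For each x ∈ F_23, compute rhs = x³ + 8·x + 21 mod 23, then count y ∈ F_23 with y² ≡ rhs.
  x = 0: rhs = 21, matching y values: none (0 points).
  x = 1: rhs = 7, matching y values: none (0 points).
  x = 2: rhs = 22, matching y values: none (0 points).
  x = 3: rhs = 3, matching y values: 7, 16 (2 points).
  x = 4: rhs = 2, matching y values: 5, 18 (2 points).
  x = 5: rhs = 2, matching y values: 5, 18 (2 points).
  x = 6: rhs = 9, matching y values: 3, 20 (2 points).
  x = 7: rhs = 6, matching y values: 11, 12 (2 points).
  x = 8: rhs = 22, matching y values: none (0 points).
  x = 9: rhs = 17, matching y values: none (0 points).
  x = 10: rhs = 20, matching y values: none (0 points).
  x = 11: rhs = 14, matching y values: none (0 points).
  x = 12: rhs = 5, matching y values: none (0 points).
  x = 13: rhs = 22, matching y values: none (0 points).
  x = 14: rhs = 2, matching y values: 5, 18 (2 points).
  x = 15: rhs = 20, matching y values: none (0 points).
  x = 16: rhs = 13, matching y values: 6, 17 (2 points).
  x = 17: rhs = 10, matching y values: none (0 points).
  x = 18: rhs = 17, matching y values: none (0 points).
  x = 19: rhs = 17, matching y values: none (0 points).
  x = 20: rhs = 16, matching y values: 4, 19 (2 points).
  x = 21: rhs = 20, matching y values: none (0 points).
  x = 22: rhs = 12, matching y values: 9, 14 (2 points).
Total affine count: 18.
Full point count |E(F_23)| = 18 + 1 = 19.
Hasse bound: |19 − (23+1)| = |-5| = 5 ≤ 2√23 ≈ 9.5917 ✓.


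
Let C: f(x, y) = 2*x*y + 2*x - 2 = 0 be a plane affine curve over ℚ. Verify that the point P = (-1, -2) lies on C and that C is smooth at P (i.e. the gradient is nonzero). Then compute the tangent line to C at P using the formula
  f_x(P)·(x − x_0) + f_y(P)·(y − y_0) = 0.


Tangent line at P: -2*x - 2*y - 6 = 0.

Step 1: f(-1, -2) = 0, so P lies on C.
Step 2: partial derivatives
  f_x(x, y) = 2*y + 2, f_y(x, y) = 2*x.
  f_x(P) = -2, f_y(P) = -2 (gradient nonzero, so P is smooth).
Step 3: tangent line at P: -2·(x − -1) + -2·(y − -2) = 0.
Expanding: -2*x - 2*y - 6 = 0.


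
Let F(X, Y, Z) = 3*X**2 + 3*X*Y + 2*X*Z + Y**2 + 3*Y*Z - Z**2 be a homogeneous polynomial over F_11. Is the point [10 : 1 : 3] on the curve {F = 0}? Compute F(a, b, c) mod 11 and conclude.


F(10,1,3) ≡ 6 (mod 11); P is NOT on the curve.

Evaluate F(10, 1, 3) term-by-term (mod 11).
  3*X**2 ↦ 3·100·1·1 = 300
  3*X*Y ↦ 3·10·1·1 = 30
  2*X*Z ↦ 2·10·1·3 = 60
  Y**2 ↦ 1·1·1·1 = 1
  3*Y*Z ↦ 3·1·1·3 = 9
  -Z**2 ↦ -1·1·1·9 = -9
Sum: F(10, 1, 3) = (300) + (30) + (60) + (1) + (9) + (-9) = 391.
Reducing mod 11: 391 ≡ 6 (mod 11).
Since F(a, b, c) ≡ 6 ≠ 0 (mod 11), P does NOT lie on the curve.


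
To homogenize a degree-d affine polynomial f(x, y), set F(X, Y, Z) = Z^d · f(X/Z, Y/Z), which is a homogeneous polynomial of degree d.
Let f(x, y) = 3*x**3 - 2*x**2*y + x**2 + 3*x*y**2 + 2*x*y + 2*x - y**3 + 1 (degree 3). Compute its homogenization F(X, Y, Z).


F(X, Y, Z) = 3*X**3 - 2*X**2*Y + X**2*Z + 3*X*Y**2 + 2*X*Y*Z + 2*X*Z**2 - Y**3 + Z**3

deg(f) = 3.
Substitute x = X/Z, y = Y/Z into f, then multiply by Z^3.
  monomial 3·x^3·y^0 ↦ 3·X^3·Y^0·Z^0.
  monomial -2·x^2·y^1 ↦ -2·X^2·Y^1·Z^0.
  monomial 1·x^2·y^0 ↦ 1·X^2·Y^0·Z^1.
  monomial 3·x^1·y^2 ↦ 3·X^1·Y^2·Z^0.
  monomial 2·x^1·y^1 ↦ 2·X^1·Y^1·Z^1.
  monomial 2·x^1·y^0 ↦ 2·X^1·Y^0·Z^2.
  monomial -1·x^0·y^3 ↦ -1·X^0·Y^3·Z^0.
  monomial 1·x^0·y^0 ↦ 1·X^0·Y^0·Z^3.
Collecting: F(X, Y, Z) = 3*X**3 - 2*X**2*Y + X**2*Z + 3*X*Y**2 + 2*X*Y*Z + 2*X*Z**2 - Y**3 + Z**3.


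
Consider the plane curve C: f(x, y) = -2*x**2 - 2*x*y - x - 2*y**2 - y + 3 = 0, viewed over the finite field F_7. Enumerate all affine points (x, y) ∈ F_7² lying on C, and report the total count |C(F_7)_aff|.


Affine F_7-points: {(0, 1), (0, 2), (1, 0), (1, 2), (2, 0), (2, 1)}; count = 6.

For each of the 49 pairs (x, y) ∈ F_7², evaluate f(x, y) mod 7. Record the zeros.
  x = 0: [0↦3, 1↦0, 2↦0, 3↦3, 4↦2, 5↦4, 6↦2]  zeros at y ∈ {1, 2}
  x = 1: [0↦0, 1↦2, 2↦0, 3↦1, 4↦5, 5↦5, 6↦1]  zeros at y ∈ {0, 2}
  x = 2: [0↦0, 1↦0, 2↦3, 3↦2, 4↦4, 5↦2, 6↦3]  zeros at y ∈ {0, 1}
  x = 3: [0↦3, 1↦1, 2↦2, 3↦6, 4↦6, 5↦2, 6↦1]  zeros at y ∈ ∅
  x = 4: [0↦2, 1↦5, 2↦4, 3↦6, 4↦4, 5↦5, 6↦2]  zeros at y ∈ ∅
  x = 5: [0↦4, 1↦5, 2↦2, 3↦2, 4↦5, 5↦4, 6↦6]  zeros at y ∈ ∅
  x = 6: [0↦2, 1↦1, 2↦3, 3↦1, 4↦2, 5↦6, 6↦6]  zeros at y ∈ ∅
Collecting zeros: affine points = {(0, 1), (0, 2), (1, 0), (1, 2), (2, 0), (2, 1)}.
Total count |C(F_7)_aff| = 6.


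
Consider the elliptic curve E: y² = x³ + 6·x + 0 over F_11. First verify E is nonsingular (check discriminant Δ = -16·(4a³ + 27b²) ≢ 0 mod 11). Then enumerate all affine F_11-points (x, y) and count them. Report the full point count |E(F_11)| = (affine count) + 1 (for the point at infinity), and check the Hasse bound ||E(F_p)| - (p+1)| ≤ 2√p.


Affine points = {(0, 0), (2, 3), (2, 8), (3, 1), (3, 10), (4, 0), (5, 1), (5, 10), (7, 0), (10, 2), (10, 9)}; affine count = 11; |E(F_11)| = 12.

Discriminant check: Δ ∝ 4a³ + 27b² = 4·6³ + 27·0² = 4·216 + 27·0 ≡ 6 (mod 11). Nonzero ⇒ E is nonsingular.
For each x ∈ F_11, compute rhs = x³ + 6·x + 0 mod 11, then count y ∈ F_11 with y² ≡ rhs.
  x = 0: rhs = 0, matching y values: 0 (1 points).
  x = 1: rhs = 7, matching y values: none (0 points).
  x = 2: rhs = 9, matching y values: 3, 8 (2 points).
  x = 3: rhs = 1, matching y values: 1, 10 (2 points).
  x = 4: rhs = 0, matching y values: 0 (1 points).
  x = 5: rhs = 1, matching y values: 1, 10 (2 points).
  x = 6: rhs = 10, matching y values: none (0 points).
  x = 7: rhs = 0, matching y values: 0 (1 points).
  x = 8: rhs = 10, matching y values: none (0 points).
  x = 9: rhs = 2, matching y values: none (0 points).
  x = 10: rhs = 4, matching y values: 2, 9 (2 points).
Total affine count: 11.
Full point count |E(F_11)| = 11 + 1 = 12.
Hasse bound: |12 − (11+1)| = |0| = 0 ≤ 2√11 ≈ 6.6332 ✓.


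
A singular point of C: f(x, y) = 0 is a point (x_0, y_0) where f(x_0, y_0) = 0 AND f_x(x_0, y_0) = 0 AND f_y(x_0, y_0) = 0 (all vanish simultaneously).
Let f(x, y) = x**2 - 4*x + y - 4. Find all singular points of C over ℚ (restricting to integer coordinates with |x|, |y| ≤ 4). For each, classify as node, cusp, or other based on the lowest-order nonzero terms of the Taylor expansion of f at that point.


No singular points in the scanned grid; C is smooth there.

Compute partial derivatives:
  f_x = 2*x - 4.
  f_y = 1.
f_y = 1 is a nonzero constant, so f_y never vanishes: no point (x, y) can satisfy f = f_x = f_y = 0. In particular no (x, y) ∈ {−4, ..., 4}² is singular; the curve is smooth.


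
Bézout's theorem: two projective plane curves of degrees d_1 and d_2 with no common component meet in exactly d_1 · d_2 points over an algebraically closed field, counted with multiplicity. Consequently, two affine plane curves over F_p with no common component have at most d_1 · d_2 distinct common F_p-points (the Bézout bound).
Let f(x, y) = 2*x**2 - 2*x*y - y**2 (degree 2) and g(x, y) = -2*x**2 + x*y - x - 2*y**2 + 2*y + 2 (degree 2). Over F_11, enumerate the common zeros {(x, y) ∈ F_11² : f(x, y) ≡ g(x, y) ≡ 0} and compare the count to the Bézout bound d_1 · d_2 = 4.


Common zeros: {(7, 6), (9, 3)}; count = 2; Bézout bound = 4.

deg(f) = 2, deg(g) = 2, so Bézout bound = 4.
Scan x ∈ F_11. For each x, list the y ∈ F_11 with f(x, y) ≡ 0 and those with g(x, y) ≡ 0 (mod 11); the common zeros in that column are the intersection.
  x = 0: f ≡ 0 at y ∈ {0}; g ≡ 0 at y ∈ {4, 8}; common: ∅.
  x = 1: f ≡ 0 at y ∈ {4, 5}; g ≡ 0 at y ∈ {1, 6}; common: ∅.
  x = 2: f ≡ 0 at y ∈ {8, 10}; g ≡ 0 at y ∈ ∅; common: ∅.
  x = 3: f ≡ 0 at y ∈ {1, 4}; g ≡ 0 at y ∈ {3, 5}; common: ∅.
  x = 4: f ≡ 0 at y ∈ {5, 9}; g ≡ 0 at y ∈ ∅; common: ∅.
  x = 5: f ≡ 0 at y ∈ {3, 9}; g ≡ 0 at y ∈ ∅; common: ∅.
  x = 6: f ≡ 0 at y ∈ {2, 8}; g ≡ 0 at y ∈ ∅; common: ∅.
  x = 7: f ≡ 0 at y ∈ {2, 6}; g ≡ 0 at y ∈ {4, 6}; common: {6}.
  x = 8: f ≡ 0 at y ∈ {7, 10}; g ≡ 0 at y ∈ ∅; common: ∅.
  x = 9: f ≡ 0 at y ∈ {1, 3}; g ≡ 0 at y ∈ {3, 8}; common: {3}.
  x = 10: f ≡ 0 at y ∈ {6, 7}; g ≡ 0 at y ∈ {1, 5}; common: ∅.
Collecting: common zeros = {(7, 6), (9, 3)}, so the count is 2.
Comparison with the Bézout bound: 2 ≤ 4 = deg(f)·deg(g), as expected for curves with no common component (the affine F_11-count falls short of the bound because intersections may lie at infinity, over extension fields, or carry multiplicity).


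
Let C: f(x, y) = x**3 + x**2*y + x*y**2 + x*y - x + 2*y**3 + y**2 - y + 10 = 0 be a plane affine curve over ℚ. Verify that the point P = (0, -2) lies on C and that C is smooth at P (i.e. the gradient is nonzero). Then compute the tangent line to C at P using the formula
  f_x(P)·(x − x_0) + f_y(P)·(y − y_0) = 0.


Tangent line at P: x + 19*y + 38 = 0.

Step 1: f(0, -2) = 0, so P lies on C.
Step 2: partial derivatives
  f_x(x, y) = 3*x**2 + 2*x*y + y**2 + y - 1, f_y(x, y) = x**2 + 2*x*y + x + 6*y**2 + 2*y - 1.
  f_x(P) = 1, f_y(P) = 19 (gradient nonzero, so P is smooth).
Step 3: tangent line at P: 1·(x − 0) + 19·(y − -2) = 0.
Expanding: x + 19*y + 38 = 0.


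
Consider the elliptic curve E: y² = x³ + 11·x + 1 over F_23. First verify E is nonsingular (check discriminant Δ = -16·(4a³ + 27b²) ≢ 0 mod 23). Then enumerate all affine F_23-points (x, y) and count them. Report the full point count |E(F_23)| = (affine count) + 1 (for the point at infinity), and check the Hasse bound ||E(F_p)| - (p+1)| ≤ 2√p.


Affine points = {(0, 1), (0, 22), (1, 6), (1, 17), (2, 10), (2, 13), (8, 7), (8, 16), (9, 1), (9, 22), (11, 2), (11, 21), (13, 8), (13, 15), (14, 1), (14, 22), (16, 8), (16, 15), (17, 8), (17, 15), (19, 10), (19, 13), (22, 9), (22, 14)}; affine count = 24; |E(F_23)| = 25.

Discriminant check: Δ ∝ 4a³ + 27b² = 4·11³ + 27·1² = 4·1331 + 27·1 ≡ 15 (mod 23). Nonzero ⇒ E is nonsingular.
For each x ∈ F_23, compute rhs = x³ + 11·x + 1 mod 23, then count y ∈ F_23 with y² ≡ rhs.
  x = 0: rhs = 1, matching y values: 1, 22 (2 points).
  x = 1: rhs = 13, matching y values: 6, 17 (2 points).
  x = 2: rhs = 8, matching y values: 10, 13 (2 points).
  x = 3: rhs = 15, matching y values: none (0 points).
  x = 4: rhs = 17, matching y values: none (0 points).
  x = 5: rhs = 20, matching y values: none (0 points).
  x = 6: rhs = 7, matching y values: none (0 points).
  x = 7: rhs = 7, matching y values: none (0 points).
  x = 8: rhs = 3, matching y values: 7, 16 (2 points).
  x = 9: rhs = 1, matching y values: 1, 22 (2 points).
  x = 10: rhs = 7, matching y values: none (0 points).
  x = 11: rhs = 4, matching y values: 2, 21 (2 points).
  x = 12: rhs = 21, matching y values: none (0 points).
  x = 13: rhs = 18, matching y values: 8, 15 (2 points).
  x = 14: rhs = 1, matching y values: 1, 22 (2 points).
  x = 15: rhs = 22, matching y values: none (0 points).
  x = 16: rhs = 18, matching y values: 8, 15 (2 points).
  x = 17: rhs = 18, matching y values: 8, 15 (2 points).
  x = 18: rhs = 5, matching y values: none (0 points).
  x = 19: rhs = 8, matching y values: 10, 13 (2 points).
  x = 20: rhs = 10, matching y values: none (0 points).
  x = 21: rhs = 17, matching y values: none (0 points).
  x = 22: rhs = 12, matching y values: 9, 14 (2 points).
Total affine count: 24.
Full point count |E(F_23)| = 24 + 1 = 25.
Hasse bound: |25 − (23+1)| = |1| = 1 ≤ 2√23 ≈ 9.5917 ✓.


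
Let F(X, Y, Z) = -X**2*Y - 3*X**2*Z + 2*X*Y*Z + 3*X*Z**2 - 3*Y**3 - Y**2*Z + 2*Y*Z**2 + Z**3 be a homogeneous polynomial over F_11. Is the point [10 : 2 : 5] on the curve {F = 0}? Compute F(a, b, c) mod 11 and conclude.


F(10,2,5) ≡ 3 (mod 11); P is NOT on the curve.

Evaluate F(10, 2, 5) term-by-term (mod 11).
  -X**2*Y ↦ -1·100·2·1 = -200
  -3*X**2*Z ↦ -3·100·1·5 = -1500
  2*X*Y*Z ↦ 2·10·2·5 = 200
  3*X*Z**2 ↦ 3·10·1·25 = 750
  -3*Y**3 ↦ -3·1·8·1 = -24
  -Y**2*Z ↦ -1·1·4·5 = -20
  2*Y*Z**2 ↦ 2·1·2·25 = 100
  Z**3 ↦ 1·1·1·125 = 125
Sum: F(10, 2, 5) = (-200) + (-1500) + (200) + (750) + (-24) + (-20) + (100) + (125) = -569.
Reducing mod 11: -569 ≡ 3 (mod 11).
Since F(a, b, c) ≡ 3 ≠ 0 (mod 11), P does NOT lie on the curve.


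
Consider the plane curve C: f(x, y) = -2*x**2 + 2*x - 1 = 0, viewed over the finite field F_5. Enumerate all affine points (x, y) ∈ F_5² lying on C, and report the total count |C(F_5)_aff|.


Affine F_5-points: {(2, 0), (2, 1), (2, 2), (2, 3), (2, 4), (4, 0), (4, 1), (4, 2), (4, 3), (4, 4)}; count = 10.

For each of the 25 pairs (x, y) ∈ F_5², evaluate f(x, y) mod 5. Record the zeros.
  x = 0: [0↦4, 1↦4, 2↦4, 3↦4, 4↦4]  zeros at y ∈ ∅
  x = 1: [0↦4, 1↦4, 2↦4, 3↦4, 4↦4]  zeros at y ∈ ∅
  x = 2: [0↦0, 1↦0, 2↦0, 3↦0, 4↦0]  zeros at y ∈ {0, 1, 2, 3, 4}
  x = 3: [0↦2, 1↦2, 2↦2, 3↦2, 4↦2]  zeros at y ∈ ∅
  x = 4: [0↦0, 1↦0, 2↦0, 3↦0, 4↦0]  zeros at y ∈ {0, 1, 2, 3, 4}
Collecting zeros: affine points = {(2, 0), (2, 1), (2, 2), (2, 3), (2, 4), (4, 0), (4, 1), (4, 2), (4, 3), (4, 4)}.
Total count |C(F_5)_aff| = 10.


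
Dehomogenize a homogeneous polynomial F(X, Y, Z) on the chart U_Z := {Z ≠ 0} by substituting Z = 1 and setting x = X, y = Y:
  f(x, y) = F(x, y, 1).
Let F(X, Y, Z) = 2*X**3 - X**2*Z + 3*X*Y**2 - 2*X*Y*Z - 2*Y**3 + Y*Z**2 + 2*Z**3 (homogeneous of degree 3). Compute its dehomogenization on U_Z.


f(x, y) = 2*x**3 - x**2 + 3*x*y**2 - 2*x*y - 2*y**3 + y + 2

On U_Z we set Z = 1. Each monomial c·X^i·Y^j·Z^k in F becomes c·x^i·y^j·1^k = c·x^i·y^j.
Substituting Z = 1: F(X, Y, 1) = 2*x**3 - x**2 + 3*x*y**2 - 2*x*y - 2*y**3 + y + 2.
Note: deg(f) ≤ deg(F) = 3; strict inequality happens when F is divisible by Z (lost terms).


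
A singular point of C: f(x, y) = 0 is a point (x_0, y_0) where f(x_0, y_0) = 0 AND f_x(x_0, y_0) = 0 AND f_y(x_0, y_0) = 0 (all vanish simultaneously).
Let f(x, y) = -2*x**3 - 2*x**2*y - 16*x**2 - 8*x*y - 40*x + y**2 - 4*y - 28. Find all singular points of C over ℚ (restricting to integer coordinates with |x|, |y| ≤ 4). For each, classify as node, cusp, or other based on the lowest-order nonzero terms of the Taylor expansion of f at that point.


Singular points: {(-2, -2)}; classification: cusp.

Compute partial derivatives:
  f_x = -6*x**2 - 4*x*y - 32*x - 8*y - 40.
  f_y = -2*x**2 - 8*x + 2*y - 4.
Scan x_0 ∈ {−4, ..., 4}. For each x_0, f_y(x_0, y) is a polynomial in y; find its integer roots y ∈ {−4, ..., 4}, then test f_x and f at those candidates.
  x = -4: f_y(-4, y) = 2*y - 4; vanishes at y ∈ {2}. (-4, 2): f_x = 8 ≠ 0.
  x = -3: f_y(-3, y) = 2*y + 2; vanishes at y ∈ {-1}. (-3, -1): f_x = -2 ≠ 0.
  x = -2: f_y(-2, y) = 2*y + 4; vanishes at y ∈ {-2}. (-2, -2): f_x = 0, f = 0 — SINGULAR.
  x = -1: f_y(-1, y) = 2*y + 2; vanishes at y ∈ {-1}. (-1, -1): f_x = -10 ≠ 0.
  x = 0: f_y(0, y) = 2*y - 4; vanishes at y ∈ {2}. (0, 2): f_x = -56 ≠ 0.
  x = 1: f_y(1, y) = 2*y - 14; no integer root y with |y| ≤ 4.
  x = 2: f_y(2, y) = 2*y - 28; no integer root y with |y| ≤ 4.
  x = 3: f_y(3, y) = 2*y - 46; no integer root y with |y| ≤ 4.
  x = 4: f_y(4, y) = 2*y - 68; no integer root y with |y| ≤ 4.
Only singular point on the grid: (-2, -2).
Classify: substitute x = -2 + u, y = -2 + v and expand: f = -2*u**3 - 2*u**2*v + v**2.
No constant or linear terms (consistent with a singular point). Quadratic part: v**2. Cubic part: -2*u**3 - 2*u**2*v.
The quadratic part v**2 is a perfect square, so there is a single (double) tangent line v = 0, i.e. y = -2. Restricting the cubic part to that line (v = 0) leaves -2*u**3 ≠ 0, so f is not divisible by v and the branch is v² ≈ 2*u**3 to lowest order — this is a cusp.
Classification: cusp.


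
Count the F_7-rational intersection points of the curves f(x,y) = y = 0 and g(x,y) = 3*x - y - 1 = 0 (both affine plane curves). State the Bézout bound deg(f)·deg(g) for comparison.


Common zeros: {(5, 0)}; count = 1; Bézout bound = 1.

deg(f) = 1, deg(g) = 1, so Bézout bound = 1.
Scan x ∈ F_7. For each x, list the y ∈ F_7 with f(x, y) ≡ 0 and those with g(x, y) ≡ 0 (mod 7); the common zeros in that column are the intersection.
  x = 0: f ≡ 0 at y ∈ {0}; g ≡ 0 at y ∈ {6}; common: ∅.
  x = 1: f ≡ 0 at y ∈ {0}; g ≡ 0 at y ∈ {2}; common: ∅.
  x = 2: f ≡ 0 at y ∈ {0}; g ≡ 0 at y ∈ {5}; common: ∅.
  x = 3: f ≡ 0 at y ∈ {0}; g ≡ 0 at y ∈ {1}; common: ∅.
  x = 4: f ≡ 0 at y ∈ {0}; g ≡ 0 at y ∈ {4}; common: ∅.
  x = 5: f ≡ 0 at y ∈ {0}; g ≡ 0 at y ∈ {0}; common: {0}.
  x = 6: f ≡ 0 at y ∈ {0}; g ≡ 0 at y ∈ {3}; common: ∅.
Collecting: common zeros = {(5, 0)}, so the count is 1.
Comparison with the Bézout bound: 1 ≤ 1 = deg(f)·deg(g), as expected for curves with no common component (the bound is attained).


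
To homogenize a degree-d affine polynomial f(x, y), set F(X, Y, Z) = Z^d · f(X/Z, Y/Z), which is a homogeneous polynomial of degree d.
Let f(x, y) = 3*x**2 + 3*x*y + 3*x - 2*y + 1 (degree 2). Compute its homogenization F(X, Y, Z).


F(X, Y, Z) = 3*X**2 + 3*X*Y + 3*X*Z - 2*Y*Z + Z**2

deg(f) = 2.
Substitute x = X/Z, y = Y/Z into f, then multiply by Z^2.
  monomial 3·x^2·y^0 ↦ 3·X^2·Y^0·Z^0.
  monomial 3·x^1·y^1 ↦ 3·X^1·Y^1·Z^0.
  monomial 3·x^1·y^0 ↦ 3·X^1·Y^0·Z^1.
  monomial -2·x^0·y^1 ↦ -2·X^0·Y^1·Z^1.
  monomial 1·x^0·y^0 ↦ 1·X^0·Y^0·Z^2.
Collecting: F(X, Y, Z) = 3*X**2 + 3*X*Y + 3*X*Z - 2*Y*Z + Z**2.


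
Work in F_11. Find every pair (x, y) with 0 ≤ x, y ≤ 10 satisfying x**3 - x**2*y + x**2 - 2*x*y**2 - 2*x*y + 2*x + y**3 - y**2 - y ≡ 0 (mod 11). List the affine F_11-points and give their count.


Affine F_11-points: {(0, 0), (0, 4), (0, 8), (1, 6), (3, 5), (3, 8), (4, 0), (4, 1), (4, 8), (6, 0), (8, 1), (9, 5), (10, 1)}; count = 13.

For each of the 121 pairs (x, y) ∈ F_11², evaluate f(x, y) mod 11. Record the zeros.
  x = 0: [0↦0, 1↦10, 2↦2, 3↦4, 4↦0, 5↦7, 6↦9, 7↦1, 8↦0, 9↦1, 10↦10]  zeros at y ∈ {0, 4, 8}
  x = 1: [0↦4, 1↦9, 2↦3, 3↦3, 4↦4, 5↦1, 6↦0, 7↦7, 8↦6, 9↦3, 10↦4]  zeros at y ∈ {6}
  x = 2: [0↦5, 1↦3, 2↦8, 3↦4, 4↦8, 5↦4, 6↦9, 7↦7, 8↦4, 9↦6, 10↦8]  zeros at y ∈ ∅
  x = 3: [0↦9, 1↦9, 2↦1, 3↦2, 4↦7, 5↦0, 6↦9, 7↦7, 8↦0, 9↦5, 10↦6]  zeros at y ∈ {5, 8}
  x = 4: [0↦0, 1↦0, 2↦10, 3↦3, 4↦7, 5↦6, 6↦6, 7↦2, 8↦0, 9↦6, 10↦4]  zeros at y ∈ {0, 1, 8}
  x = 5: [0↦6, 1↦4, 2↦8, 3↦2, 4↦3, 5↦6, 6↦6, 7↦9, 8↦10, 9↦4, 10↦8]  zeros at y ∈ ∅
  x = 6: [0↦0, 1↦5, 2↦1, 3↦5, 4↦1, 5↦6, 6↦4, 7↦1, 8↦3, 9↦5, 10↦2]  zeros at y ∈ {0}
  x = 7: [0↦10, 1↦9, 2↦6, 3↦7, 4↦7, 5↦1, 6↦6, 7↦6, 8↦7, 9↦4, 10↦3]  zeros at y ∈ ∅
  x = 8: [0↦9, 1↦0, 2↦7, 3↦3, 4↦5, 5↦8, 6↦7, 7↦8, 8↦6, 9↦7, 10↦6]  zeros at y ∈ {1}
  x = 9: [0↦3, 1↦6, 2↦10, 3↦10, 4↦1, 5↦0, 6↦2, 7↦2, 8↦6, 9↦9, 10↦6]  zeros at y ∈ {5}
  x = 10: [0↦9, 1↦0, 2↦10, 3↦1, 4↦1, 5↦5, 6↦8, 7↦5, 8↦2, 9↦5, 10↦9]  zeros at y ∈ {1}
Collecting zeros: affine points = {(0, 0), (0, 4), (0, 8), (1, 6), (3, 5), (3, 8), (4, 0), (4, 1), (4, 8), (6, 0), (8, 1), (9, 5), (10, 1)}.
Total count |C(F_11)_aff| = 13.


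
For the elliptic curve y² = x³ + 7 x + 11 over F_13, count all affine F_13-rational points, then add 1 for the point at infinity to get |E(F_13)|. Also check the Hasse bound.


Affine points = {(4, 5), (4, 8), (6, 3), (6, 10), (7, 0), (9, 6), (9, 7), (12, 4), (12, 9)}; affine count = 9; |E(F_13)| = 10.

Discriminant check: Δ ∝ 4a³ + 27b² = 4·7³ + 27·11² = 4·343 + 27·121 ≡ 11 (mod 13). Nonzero ⇒ E is nonsingular.
For each x ∈ F_13, compute rhs = x³ + 7·x + 11 mod 13, then count y ∈ F_13 with y² ≡ rhs.
  x = 0: rhs = 11, matching y values: none (0 points).
  x = 1: rhs = 6, matching y values: none (0 points).
  x = 2: rhs = 7, matching y values: none (0 points).
  x = 3: rhs = 7, matching y values: none (0 points).
  x = 4: rhs = 12, matching y values: 5, 8 (2 points).
  x = 5: rhs = 2, matching y values: none (0 points).
  x = 6: rhs = 9, matching y values: 3, 10 (2 points).
  x = 7: rhs = 0, matching y values: 0 (1 points).
  x = 8: rhs = 7, matching y values: none (0 points).
  x = 9: rhs = 10, matching y values: 6, 7 (2 points).
  x = 10: rhs = 2, matching y values: none (0 points).
  x = 11: rhs = 2, matching y values: none (0 points).
  x = 12: rhs = 3, matching y values: 4, 9 (2 points).
Total affine count: 9.
Full point count |E(F_13)| = 9 + 1 = 10.
Hasse bound: |10 − (13+1)| = |-4| = 4 ≤ 2√13 ≈ 7.2111 ✓.


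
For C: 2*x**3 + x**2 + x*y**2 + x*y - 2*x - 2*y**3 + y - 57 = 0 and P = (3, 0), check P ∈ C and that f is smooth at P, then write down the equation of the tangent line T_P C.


Tangent line at P: 58*x + 4*y - 174 = 0.

Step 1: f(3, 0) = 0, so P lies on C.
Step 2: partial derivatives
  f_x(x, y) = 6*x**2 + 2*x + y**2 + y - 2, f_y(x, y) = 2*x*y + x - 6*y**2 + 1.
  f_x(P) = 58, f_y(P) = 4 (gradient nonzero, so P is smooth).
Step 3: tangent line at P: 58·(x − 3) + 4·(y − 0) = 0.
Expanding: 58*x + 4*y - 174 = 0.


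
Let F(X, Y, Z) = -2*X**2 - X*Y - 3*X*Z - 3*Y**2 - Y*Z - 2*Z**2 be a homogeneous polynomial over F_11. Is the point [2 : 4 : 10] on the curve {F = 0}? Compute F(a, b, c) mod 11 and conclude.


F(2,4,10) ≡ 10 (mod 11); P is NOT on the curve.

Evaluate F(2, 4, 10) term-by-term (mod 11).
  -2*X**2 ↦ -2·4·1·1 = -8
  -X*Y ↦ -1·2·4·1 = -8
  -3*X*Z ↦ -3·2·1·10 = -60
  -3*Y**2 ↦ -3·1·16·1 = -48
  -Y*Z ↦ -1·1·4·10 = -40
  -2*Z**2 ↦ -2·1·1·100 = -200
Sum: F(2, 4, 10) = (-8) + (-8) + (-60) + (-48) + (-40) + (-200) = -364.
Reducing mod 11: -364 ≡ 10 (mod 11).
Since F(a, b, c) ≡ 10 ≠ 0 (mod 11), P does NOT lie on the curve.


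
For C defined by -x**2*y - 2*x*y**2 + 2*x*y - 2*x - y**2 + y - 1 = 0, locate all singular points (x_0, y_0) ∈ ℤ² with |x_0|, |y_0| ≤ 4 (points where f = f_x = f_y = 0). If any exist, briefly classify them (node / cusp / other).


Singular points: {(-1, 1)}; classification: node.

Compute partial derivatives:
  f_x = -2*x*y - 2*y**2 + 2*y - 2.
  f_y = -x**2 - 4*x*y + 2*x - 2*y + 1.
Scan x_0 ∈ {−4, ..., 4}. For each x_0, f_y(x_0, y) is a polynomial in y; find its integer roots y ∈ {−4, ..., 4}, then test f_x and f at those candidates.
  x = -4: f_y(-4, y) = 14*y - 23; no integer root y with |y| ≤ 4.
  x = -3: f_y(-3, y) = 10*y - 14; no integer root y with |y| ≤ 4.
  x = -2: f_y(-2, y) = 6*y - 7; no integer root y with |y| ≤ 4.
  x = -1: f_y(-1, y) = 2*y - 2; vanishes at y ∈ {1}. (-1, 1): f_x = 0, f = 0 — SINGULAR.
  x = 0: f_y(0, y) = 1 - 2*y; no integer root y with |y| ≤ 4.
  x = 1: f_y(1, y) = 2 - 6*y; no integer root y with |y| ≤ 4.
  x = 2: f_y(2, y) = 1 - 10*y; no integer root y with |y| ≤ 4.
  x = 3: f_y(3, y) = -14*y - 2; no integer root y with |y| ≤ 4.
  x = 4: f_y(4, y) = -18*y - 7; no integer root y with |y| ≤ 4.
Only singular point on the grid: (-1, 1).
Classify: substitute x = -1 + u, y = 1 + v and expand: f = -u**2*v - u**2 - 2*u*v**2 + v**2.
No constant or linear terms (consistent with a singular point). Quadratic part: -u**2 + v**2. Cubic part: -u**2*v - 2*u*v**2.
The quadratic part v**2 - u**2 = (v − u)(v + u) splits into two distinct linear factors, so there are two distinct tangent lines y − 1 = ±(x − -1) — this is a node (ordinary double point).
Classification: node.


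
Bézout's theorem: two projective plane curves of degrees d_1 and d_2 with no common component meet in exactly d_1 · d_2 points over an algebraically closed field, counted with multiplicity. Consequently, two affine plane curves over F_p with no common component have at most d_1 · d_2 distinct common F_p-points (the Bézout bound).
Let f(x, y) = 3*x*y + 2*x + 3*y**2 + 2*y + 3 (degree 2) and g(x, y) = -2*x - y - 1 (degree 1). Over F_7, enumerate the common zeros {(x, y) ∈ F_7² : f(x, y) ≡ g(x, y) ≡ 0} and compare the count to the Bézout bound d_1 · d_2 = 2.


Common zeros: {(2, 2), (5, 3)}; count = 2; Bézout bound = 2.

deg(f) = 2, deg(g) = 1, so Bézout bound = 2.
Scan x ∈ F_7. For each x, list the y ∈ F_7 with f(x, y) ≡ 0 and those with g(x, y) ≡ 0 (mod 7); the common zeros in that column are the intersection.
  x = 0: f ≡ 0 at y ∈ ∅; g ≡ 0 at y ∈ {6}; common: ∅.
  x = 1: f ≡ 0 at y ∈ {5}; g ≡ 0 at y ∈ {4}; common: ∅.
  x = 2: f ≡ 0 at y ∈ {0, 2}; g ≡ 0 at y ∈ {2}; common: {2}.
  x = 3: f ≡ 0 at y ∈ ∅; g ≡ 0 at y ∈ {0}; common: ∅.
  x = 4: f ≡ 0 at y ∈ {1, 6}; g ≡ 0 at y ∈ {5}; common: ∅.
  x = 5: f ≡ 0 at y ∈ {3}; g ≡ 0 at y ∈ {3}; common: {3}.
  x = 6: f ≡ 0 at y ∈ ∅; g ≡ 0 at y ∈ {1}; common: ∅.
Collecting: common zeros = {(2, 2), (5, 3)}, so the count is 2.
Comparison with the Bézout bound: 2 ≤ 2 = deg(f)·deg(g), as expected for curves with no common component (the bound is attained).
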